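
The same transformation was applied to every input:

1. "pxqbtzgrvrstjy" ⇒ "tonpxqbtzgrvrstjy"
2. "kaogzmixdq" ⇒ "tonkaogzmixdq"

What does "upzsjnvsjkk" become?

The rule is to prepend "ton".
On "upzsjnvsjkk" that produces "tonupzsjnvsjkk".

tonupzsjnvsjkk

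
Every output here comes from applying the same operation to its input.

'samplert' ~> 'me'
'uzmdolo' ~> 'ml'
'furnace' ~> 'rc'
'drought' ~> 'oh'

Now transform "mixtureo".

xr

The transformation: keep one character in every 3, starting at position 3 (positions 3rd, 6th, 9th, ...).
For "mixtureo" the result is "xr".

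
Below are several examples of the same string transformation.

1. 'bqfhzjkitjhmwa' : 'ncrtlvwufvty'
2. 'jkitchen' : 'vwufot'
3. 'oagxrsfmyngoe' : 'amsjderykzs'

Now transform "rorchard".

The transformation: delete the last 2 characters, then shift every letter 12 places forward in the alphabet (wrapping around).
On "rorchard": the first step gives "rorcha", and the second then gives "dadotm".
(Check on "bqfhzjkitjhmwa": → "bqfhzjkitjhm" → "ncrtlvwufvty" ✓)

dadotm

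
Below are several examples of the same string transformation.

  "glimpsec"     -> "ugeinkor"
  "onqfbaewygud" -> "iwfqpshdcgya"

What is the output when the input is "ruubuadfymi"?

What's happening: shift every letter 2 places forward in the alphabet (wrapping around), then move the last 3 characters to the front (rotate right by 3).
"ruubuadfymi" → "twwdwcfhaok" → "aoktwwdwcfh".
(Check on "onqfbaewygud": → "qpshdcgyaiwf" → "iwfqpshdcgya" ✓)

aoktwwdwcfh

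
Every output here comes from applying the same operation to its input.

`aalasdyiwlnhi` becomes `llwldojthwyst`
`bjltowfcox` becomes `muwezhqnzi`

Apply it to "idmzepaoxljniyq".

toxkpalziwuytjb

In each case the input is transformed by: shift every letter 11 places forward in the alphabet (wrapping around).
Applying that to "idmzepaoxljniyq" gives "toxkpalziwuytjb".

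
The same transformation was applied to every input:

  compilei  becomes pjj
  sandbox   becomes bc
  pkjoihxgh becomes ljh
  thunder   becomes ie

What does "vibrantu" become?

jbv

The transformation: keep one character in every 3, starting at position 2 (positions 2nd, 5th, 8th, ...), then shift every letter 1 place forward in the alphabet (wrapping around).
Working it through for "vibrantu": intermediate "iau", final "jbv".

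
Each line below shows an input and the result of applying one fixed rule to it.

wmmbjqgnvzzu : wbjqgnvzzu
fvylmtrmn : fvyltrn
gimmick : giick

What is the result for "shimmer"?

shier

In each case the input is transformed by: remove every "m".
Applying that to "shimmer" gives "shier".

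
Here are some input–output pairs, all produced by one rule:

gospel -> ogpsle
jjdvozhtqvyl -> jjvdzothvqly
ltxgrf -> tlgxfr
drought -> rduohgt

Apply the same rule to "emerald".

The transformation: swap each adjacent pair of characters (1↔2, 3↔4, ...).
So "emerald" becomes "merelad".

merelad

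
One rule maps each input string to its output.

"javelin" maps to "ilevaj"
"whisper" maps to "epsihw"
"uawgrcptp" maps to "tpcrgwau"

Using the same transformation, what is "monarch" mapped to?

In each case the input is transformed by: delete the last character, then reverse the string.
On "monarch": the first step gives "monarc", and the second then gives "cranom".

cranom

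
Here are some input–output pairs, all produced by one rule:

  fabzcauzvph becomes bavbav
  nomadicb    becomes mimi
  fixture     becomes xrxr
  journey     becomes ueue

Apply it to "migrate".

Rule — keep one character in every 3, starting at position 3 (positions 3rd, 6th, 9th, ...), then write the whole string twice.
For "migrate", step one produces "gt"; step two turns that into "gtgt".

gtgt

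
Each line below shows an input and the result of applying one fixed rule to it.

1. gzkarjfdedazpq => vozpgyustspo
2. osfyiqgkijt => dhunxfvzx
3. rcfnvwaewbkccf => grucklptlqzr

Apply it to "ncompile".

Each output is the input with this applied: delete the last 2 characters, then shift every letter 11 places backward in the alphabet (wrapping around).
Starting from "ncompile": after the first operation, "ncompi"; after the second, "crdbex".

crdbex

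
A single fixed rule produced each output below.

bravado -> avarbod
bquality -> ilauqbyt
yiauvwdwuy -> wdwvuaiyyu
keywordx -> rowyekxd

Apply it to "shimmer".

mmihsre

The transformation: move the last 2 characters to the front (rotate right by 2), then reverse the string.
Starting from "shimmer": after the first operation, "ershimm"; after the second, "mmihsre".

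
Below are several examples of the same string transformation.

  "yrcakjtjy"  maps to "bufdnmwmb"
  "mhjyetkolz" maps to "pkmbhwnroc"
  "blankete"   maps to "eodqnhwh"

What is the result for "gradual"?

judgxdo

Rule — shift every letter 3 places forward in the alphabet (wrapping around).
"gradual" → "judgxdo".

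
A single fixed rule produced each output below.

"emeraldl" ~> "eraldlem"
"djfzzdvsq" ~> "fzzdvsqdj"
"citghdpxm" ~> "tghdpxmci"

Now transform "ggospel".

ospelgg

What's happening: move the first 2 characters to the end (rotate left by 2).
"ggospel" → "ospelgg".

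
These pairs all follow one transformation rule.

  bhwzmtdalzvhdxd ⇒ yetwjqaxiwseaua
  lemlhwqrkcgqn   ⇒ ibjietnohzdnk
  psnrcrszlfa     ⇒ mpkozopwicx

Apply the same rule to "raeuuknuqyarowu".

oxbrrhkrnvxoltr

Rule — shift every letter 3 places backward in the alphabet (wrapping around).
Applying that to "raeuuknuqyarowu" gives "oxbrrhkrnvxoltr".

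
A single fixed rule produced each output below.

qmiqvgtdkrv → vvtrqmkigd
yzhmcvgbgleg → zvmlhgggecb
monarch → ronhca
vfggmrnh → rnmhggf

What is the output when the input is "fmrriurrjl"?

What's happening: delete the first character, then sort the characters into reverse alphabetical order.
Starting from "fmrriurrjl": after the first operation, "mrriurrjl"; after the second, "urrrrmlji".

urrrrmlji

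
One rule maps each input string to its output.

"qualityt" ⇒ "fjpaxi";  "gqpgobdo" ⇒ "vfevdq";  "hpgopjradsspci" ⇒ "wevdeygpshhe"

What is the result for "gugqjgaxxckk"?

In each case the input is transformed by: shift every letter 11 places backward in the alphabet (wrapping around), then delete the last 2 characters.
On "gugqjgaxxckk": the first step gives "vjvfyvpmmrzz", and the second then gives "vjvfyvpmmr".

vjvfyvpmmr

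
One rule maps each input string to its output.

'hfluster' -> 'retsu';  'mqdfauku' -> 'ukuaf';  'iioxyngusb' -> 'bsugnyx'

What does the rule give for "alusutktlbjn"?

What's happening: delete the first 3 characters, then reverse the string.
Working it through for "alusutktlbjn": intermediate "sutktlbjn", final "njbltktus".

njbltktus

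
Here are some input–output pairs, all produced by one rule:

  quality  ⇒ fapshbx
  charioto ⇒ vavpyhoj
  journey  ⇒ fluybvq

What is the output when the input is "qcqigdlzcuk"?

What's happening: reverse the string, then shift every letter 7 places forward in the alphabet (wrapping around).
Starting from "qcqigdlzcuk": after the first operation, "kuczldgiqcq"; after the second, "rbjgsknpxjx".
(Check on "charioto": → "otoirahc" → "vavpyhoj" ✓)

rbjgsknpxjx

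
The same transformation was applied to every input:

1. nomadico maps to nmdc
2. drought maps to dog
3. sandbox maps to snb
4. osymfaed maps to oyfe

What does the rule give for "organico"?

The transformation: swap each adjacent pair of characters (1↔2, 3↔4, ...), then keep every other character starting from the second (positions 2nd, 4th, 6th, ...).
For "organico" the result is "ognc".

ognc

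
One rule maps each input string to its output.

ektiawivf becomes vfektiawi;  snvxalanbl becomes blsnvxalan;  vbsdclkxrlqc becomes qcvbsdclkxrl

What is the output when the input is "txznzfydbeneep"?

eptxznzfydbene

The transformation: move the last 2 characters to the front (rotate right by 2).
Doing the same to "txznzfydbeneep": "eptxznzfydbene".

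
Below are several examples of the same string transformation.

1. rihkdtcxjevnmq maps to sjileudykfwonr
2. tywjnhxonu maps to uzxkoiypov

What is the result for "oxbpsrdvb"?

What's happening: shift every letter 1 place forward in the alphabet (wrapping around).
On "oxbpsrdvb" that produces "pycqtsewc".

pycqtsewc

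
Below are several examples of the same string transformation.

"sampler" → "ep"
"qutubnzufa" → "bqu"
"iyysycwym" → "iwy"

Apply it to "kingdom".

gm

Looking at the pairs, the operation is to sort the characters into alphabetical order, then keep one character in every 3, starting at position 2 (positions 2nd, 5th, 8th, ...).
Starting from "kingdom": after the first operation, "dgikmno"; after the second, "gm".
(Check on "qutubnzufa": → "abfnqtuuuz" → "bqu" ✓)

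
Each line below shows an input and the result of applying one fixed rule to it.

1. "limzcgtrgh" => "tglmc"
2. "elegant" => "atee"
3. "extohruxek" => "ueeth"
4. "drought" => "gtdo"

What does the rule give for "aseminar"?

iaae

Rule — keep every other character starting from the first (positions 1st, 3rd, 5th, ...), then move the last 2 characters to the front (rotate right by 2).
For "aseminar", step one produces "aeia"; step two turns that into "iaae".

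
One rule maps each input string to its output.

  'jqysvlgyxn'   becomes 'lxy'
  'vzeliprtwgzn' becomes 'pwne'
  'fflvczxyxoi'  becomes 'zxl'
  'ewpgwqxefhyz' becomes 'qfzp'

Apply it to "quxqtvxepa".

In each case the input is transformed by: keep one character in every 3, starting at position 3 (positions 3rd, 6th, 9th, ...), then move the first character to the end.
"quxqtvxepa" → "xvp" → "vpx".

vpx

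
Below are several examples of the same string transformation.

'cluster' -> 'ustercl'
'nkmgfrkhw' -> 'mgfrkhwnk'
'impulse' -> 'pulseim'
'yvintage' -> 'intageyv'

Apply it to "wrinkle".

The pattern: move the first 2 characters to the end (rotate left by 2).
On "wrinkle" that produces "inklewr".

inklewr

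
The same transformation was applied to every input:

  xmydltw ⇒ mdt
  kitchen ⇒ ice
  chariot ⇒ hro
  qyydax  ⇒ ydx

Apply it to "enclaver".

In each case the input is transformed by: keep every other character starting from the second (positions 2nd, 4th, 6th, ...).
Doing the same to "enclaver": "nlvr".

nlvr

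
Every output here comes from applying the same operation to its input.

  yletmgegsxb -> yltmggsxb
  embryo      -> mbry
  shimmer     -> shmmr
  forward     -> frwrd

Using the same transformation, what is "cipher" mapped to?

cphr

Rule — remove every vowel.
"cipher" → "cphr".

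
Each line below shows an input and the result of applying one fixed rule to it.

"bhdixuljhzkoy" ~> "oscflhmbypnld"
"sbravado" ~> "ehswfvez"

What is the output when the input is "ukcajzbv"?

The rule is to move the last 3 characters to the front (rotate right by 3), then shift every letter 4 places forward in the alphabet (wrapping around).
Starting from "ukcajzbv": after the first operation, "zbvukcaj"; after the second, "dfzyogen".

dfzyogen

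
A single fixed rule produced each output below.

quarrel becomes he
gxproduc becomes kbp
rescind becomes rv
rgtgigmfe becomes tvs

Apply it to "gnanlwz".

Rule — keep one character in every 3, starting at position 2 (positions 2nd, 5th, 8th, ...), then shift every letter 13 places forward in the alphabet (wrapping around) — i.e. ROT13.
So "gnanlwz" becomes "ay".
(Check on "gxproduc": → "xoc" → "kbp" ✓)

ay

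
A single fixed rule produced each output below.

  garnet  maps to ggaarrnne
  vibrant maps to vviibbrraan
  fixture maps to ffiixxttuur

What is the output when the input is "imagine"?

In each case the input is transformed by: double every character, then delete the last 3 characters.
Applying both steps to "imagine": "iimmaaggiinnee", then "iimmaaggiin".

iimmaaggiin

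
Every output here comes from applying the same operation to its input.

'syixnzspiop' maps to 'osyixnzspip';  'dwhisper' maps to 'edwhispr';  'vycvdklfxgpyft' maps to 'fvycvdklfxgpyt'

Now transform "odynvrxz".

Rule — move the last character to the front, then swap the first and last characters.
"odynvrxz" → "zodynvrx" → "xodynvrz".

xodynvrz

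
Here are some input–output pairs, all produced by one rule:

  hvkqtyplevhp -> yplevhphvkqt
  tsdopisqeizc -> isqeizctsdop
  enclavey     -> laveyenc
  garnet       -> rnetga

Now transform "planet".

anetpl

The pattern: move the last character to the front, then swap the front and back halves of the string.
On "planet" that produces "anetpl".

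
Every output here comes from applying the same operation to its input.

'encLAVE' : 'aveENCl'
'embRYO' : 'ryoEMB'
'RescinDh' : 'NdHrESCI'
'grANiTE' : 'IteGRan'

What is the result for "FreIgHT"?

The rule is to flip the case of every letter, then move the last 3 characters to the front (rotate right by 3).
For "FreIgHT", step one produces "fREiGht"; step two turns that into "GhtfREi".

GhtfREi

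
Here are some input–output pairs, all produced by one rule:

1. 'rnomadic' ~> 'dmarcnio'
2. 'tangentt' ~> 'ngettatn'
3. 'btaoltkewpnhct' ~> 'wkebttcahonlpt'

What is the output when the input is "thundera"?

endtahru

Each output is the input with this applied: take characters alternately from the front and the back (1st, last, 2nd, 2nd-last, ...), then move the last 3 characters to the front (rotate right by 3).
"thundera" → "tahruend" → "endtahru".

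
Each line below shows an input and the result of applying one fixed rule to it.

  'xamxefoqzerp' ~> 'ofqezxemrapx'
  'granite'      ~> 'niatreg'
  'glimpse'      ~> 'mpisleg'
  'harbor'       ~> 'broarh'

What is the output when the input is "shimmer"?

mmiehrs

The rule is to take characters alternately from the front and the back (1st, last, 2nd, 2nd-last, ...), then reverse the string.
Applying both steps to "shimmer": "srheimm", then "mmiehrs".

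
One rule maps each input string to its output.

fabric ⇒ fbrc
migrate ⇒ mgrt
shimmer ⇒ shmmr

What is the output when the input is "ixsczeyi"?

The pattern: remove every vowel.
On "ixsczeyi" that produces "xsczy".

xsczy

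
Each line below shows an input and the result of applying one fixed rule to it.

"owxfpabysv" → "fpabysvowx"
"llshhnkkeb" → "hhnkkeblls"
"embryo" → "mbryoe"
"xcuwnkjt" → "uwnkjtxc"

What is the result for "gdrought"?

In each case the input is transformed by: move the last 2 characters to the front (rotate right by 2), then swap the front and back halves of the string.
For "gdrought", step one produces "htgdroug"; step two turns that into "roughtgd".

roughtgd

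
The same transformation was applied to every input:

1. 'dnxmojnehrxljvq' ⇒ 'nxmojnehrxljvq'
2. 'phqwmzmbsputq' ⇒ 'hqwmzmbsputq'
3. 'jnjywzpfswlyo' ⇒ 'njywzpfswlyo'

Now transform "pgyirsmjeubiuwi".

The pattern: delete the first character.
For "pgyirsmjeubiuwi" the result is "gyirsmjeubiuwi".

gyirsmjeubiuwi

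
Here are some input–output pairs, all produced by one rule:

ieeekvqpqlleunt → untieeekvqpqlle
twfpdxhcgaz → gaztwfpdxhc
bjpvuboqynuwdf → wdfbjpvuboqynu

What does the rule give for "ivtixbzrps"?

rpsivtixbz

Each output is the input with this applied: move the last 3 characters to the front (rotate right by 3).
"ivtixbzrps" → "rpsivtixbz".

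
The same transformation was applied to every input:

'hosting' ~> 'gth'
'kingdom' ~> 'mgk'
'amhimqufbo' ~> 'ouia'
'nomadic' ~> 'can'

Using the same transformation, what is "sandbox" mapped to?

Looking at the pairs, the operation is to keep one character in every 3, starting at position 1 (positions 1st, 4th, 7th, ...), then reverse the string.
Working it through for "sandbox": intermediate "sdx", final "xds".

xds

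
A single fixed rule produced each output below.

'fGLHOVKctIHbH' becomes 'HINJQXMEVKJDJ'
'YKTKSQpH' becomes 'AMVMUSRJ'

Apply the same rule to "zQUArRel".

BSWCTTGN

The pattern: shift every letter 2 places forward in the alphabet (wrapping around), then convert every letter to uppercase.
Applying that to "zQUArRel" gives "BSWCTTGN".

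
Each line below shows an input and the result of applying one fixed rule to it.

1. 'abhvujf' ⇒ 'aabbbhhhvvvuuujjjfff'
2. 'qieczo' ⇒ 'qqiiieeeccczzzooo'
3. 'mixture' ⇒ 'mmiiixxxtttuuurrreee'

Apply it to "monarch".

mmooonnnaaarrrccchhh

The transformation: repeat every character 3 times, then delete the first character.
On "monarch": the first step gives "mmmooonnnaaarrrccchhh", and the second then gives "mmooonnnaaarrrccchhh".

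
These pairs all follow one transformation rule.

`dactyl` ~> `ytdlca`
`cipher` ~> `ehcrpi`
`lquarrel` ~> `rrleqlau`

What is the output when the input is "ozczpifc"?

Looking at the pairs, the operation is to swap the front and back halves of the string, then swap each adjacent pair of characters (1↔2, 3↔4, ...).
Working it through for "ozczpifc": intermediate "pifcozcz", final "ipcfzozc".

ipcfzozc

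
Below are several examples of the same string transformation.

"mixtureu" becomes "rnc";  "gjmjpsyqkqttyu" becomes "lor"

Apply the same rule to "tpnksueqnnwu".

Rule — shift every letter 5 places forward in the alphabet (wrapping around), then keep only the first 3 characters.
Applying both steps to "tpnksueqnnwu": "yuspxzjvssbz", then "yus".

yus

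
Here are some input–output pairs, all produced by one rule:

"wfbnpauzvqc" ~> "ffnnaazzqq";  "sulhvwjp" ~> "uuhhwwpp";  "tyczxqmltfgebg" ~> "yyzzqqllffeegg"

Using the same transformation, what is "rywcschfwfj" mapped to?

What's happening: keep every other character starting from the second (positions 2nd, 4th, 6th, ...), then double every character.
Applying both steps to "rywcschfwfj": "yccff", then "yyccccffff".

yyccccffff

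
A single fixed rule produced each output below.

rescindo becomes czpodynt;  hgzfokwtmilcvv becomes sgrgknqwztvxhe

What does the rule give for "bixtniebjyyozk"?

Each output is the input with this applied: take characters alternately from the front and the back (1st, last, 2nd, 2nd-last, ...), then shift every letter 11 places forward in the alphabet (wrapping around).
Working it through for "bixtniebjyyozk": intermediate "bkizxotynyijeb", final "mvtkizejyjtupm".

mvtkizejyjtupm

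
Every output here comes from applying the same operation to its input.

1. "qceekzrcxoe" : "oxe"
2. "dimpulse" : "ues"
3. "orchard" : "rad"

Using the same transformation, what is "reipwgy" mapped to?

In each case the input is transformed by: swap each adjacent pair of characters (1↔2, 3↔4, ...), then keep only the last 3 characters.
For "reipwgy" the result is "gwy".

gwy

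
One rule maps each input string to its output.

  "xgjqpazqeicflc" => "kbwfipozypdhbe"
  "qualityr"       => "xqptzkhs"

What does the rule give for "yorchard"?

Each output is the input with this applied: shift every letter 1 place backward in the alphabet (wrapping around), then move the last 2 characters to the front (rotate right by 2).
For "yorchard", step one produces "xnqbgzqc"; step two turns that into "qcxnqbgz".

qcxnqbgz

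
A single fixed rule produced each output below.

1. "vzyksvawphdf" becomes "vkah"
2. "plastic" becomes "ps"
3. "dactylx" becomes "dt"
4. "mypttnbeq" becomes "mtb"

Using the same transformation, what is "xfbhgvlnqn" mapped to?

The rule is to move the last character to the front, then keep one character in every 3, starting at position 2 (positions 2nd, 5th, 8th, ...).
Applying both steps to "xfbhgvlnqn": "nxfbhgvlnq", then "xhl".

xhl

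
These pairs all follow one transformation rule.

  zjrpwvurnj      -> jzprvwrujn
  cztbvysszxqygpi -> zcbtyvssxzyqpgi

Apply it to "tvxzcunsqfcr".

Looking at the pairs, the operation is to swap each adjacent pair of characters (1↔2, 3↔4, ...).
So "tvxzcunsqfcr" becomes "vtzxucsnfqrc".

vtzxucsnfqrc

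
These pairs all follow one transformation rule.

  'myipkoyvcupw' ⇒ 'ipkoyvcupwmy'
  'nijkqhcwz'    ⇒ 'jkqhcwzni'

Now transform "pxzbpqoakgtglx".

zbpqoakgtglxpx

Each output is the input with this applied: move the first 2 characters to the end (rotate left by 2).
Doing the same to "pxzbpqoakgtglx": "zbpqoakgtglxpx".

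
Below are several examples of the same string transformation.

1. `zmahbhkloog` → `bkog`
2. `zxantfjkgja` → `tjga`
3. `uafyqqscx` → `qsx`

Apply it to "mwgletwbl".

ewl

The rule is to delete the first 3 characters, then keep every other character starting from the second (positions 2nd, 4th, 6th, ...).
Applying both steps to "mwgletwbl": "letwbl", then "ewl".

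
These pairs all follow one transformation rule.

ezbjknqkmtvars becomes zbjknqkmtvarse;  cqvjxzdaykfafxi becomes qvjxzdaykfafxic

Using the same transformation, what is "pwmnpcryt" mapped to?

Looking at the pairs, the operation is to move the first character to the end.
So "pwmnpcryt" becomes "wmnpcrytp".

wmnpcrytp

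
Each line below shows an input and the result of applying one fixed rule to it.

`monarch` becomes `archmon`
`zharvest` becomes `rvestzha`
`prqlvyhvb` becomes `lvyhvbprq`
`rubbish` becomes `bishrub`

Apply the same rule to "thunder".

In each case the input is transformed by: move the first 3 characters to the end (rotate left by 3).
"thunder" → "nderthu".

nderthu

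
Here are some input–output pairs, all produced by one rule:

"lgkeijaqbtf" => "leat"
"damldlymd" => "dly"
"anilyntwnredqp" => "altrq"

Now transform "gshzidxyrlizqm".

The rule is to keep one character in every 3, starting at position 1 (positions 1st, 4th, 7th, ...).
Applying that to "gshzidxyrlizqm" gives "gzxlq".

gzxlq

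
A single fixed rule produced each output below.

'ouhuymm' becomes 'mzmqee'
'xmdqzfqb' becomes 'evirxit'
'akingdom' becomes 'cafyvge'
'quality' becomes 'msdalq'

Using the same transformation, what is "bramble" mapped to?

The rule is to shift every letter 8 places backward in the alphabet (wrapping around), then delete the first character.
On "bramble": the first step gives "tjsetdw", and the second then gives "jsetdw".

jsetdw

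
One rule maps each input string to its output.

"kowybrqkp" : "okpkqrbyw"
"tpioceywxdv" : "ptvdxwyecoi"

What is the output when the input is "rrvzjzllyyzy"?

rryzyyllzjzv

The transformation: move the first 2 characters to the end (rotate left by 2), then reverse the string.
Working it through for "rrvzjzllyyzy": intermediate "vzjzllyyzyrr", final "rryzyyllzjzv".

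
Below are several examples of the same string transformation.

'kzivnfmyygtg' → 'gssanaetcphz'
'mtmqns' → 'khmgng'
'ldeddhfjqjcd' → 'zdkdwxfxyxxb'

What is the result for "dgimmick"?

What's happening: swap the front and back halves of the string, then shift every letter 6 places backward in the alphabet (wrapping around).
Starting from "dgimmick": after the first operation, "mickdgim"; after the second, "gcwexacg".

gcwexacg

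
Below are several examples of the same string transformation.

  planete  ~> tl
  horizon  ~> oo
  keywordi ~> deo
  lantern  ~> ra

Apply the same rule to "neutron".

oe

Each output is the input with this applied: move the last 3 characters to the front (rotate right by 3), then keep one character in every 3, starting at position 2 (positions 2nd, 5th, 8th, ...).
On "neutron" that produces "oe".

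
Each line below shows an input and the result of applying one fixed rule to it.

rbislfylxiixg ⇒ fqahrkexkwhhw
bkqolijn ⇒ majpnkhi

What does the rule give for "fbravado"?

neaqzuzc

The transformation: move the last character to the front, then shift every letter 1 place backward in the alphabet (wrapping around).
For "fbravado", step one produces "ofbravad"; step two turns that into "neaqzuzc".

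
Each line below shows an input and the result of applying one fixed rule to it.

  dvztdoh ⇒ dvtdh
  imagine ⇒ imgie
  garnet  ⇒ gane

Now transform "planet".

plne

Each output is the input with this applied: double every character, then keep one character in every 3, starting at position 1 (positions 1st, 4th, 7th, ...).
Applying both steps to "planet": "ppllaanneett", then "plne".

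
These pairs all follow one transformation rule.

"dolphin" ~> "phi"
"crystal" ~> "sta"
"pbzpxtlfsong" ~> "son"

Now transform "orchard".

har

The rule is to delete the last character, then keep only the last 3 characters.
Working it through for "orchard": intermediate "orchar", final "har".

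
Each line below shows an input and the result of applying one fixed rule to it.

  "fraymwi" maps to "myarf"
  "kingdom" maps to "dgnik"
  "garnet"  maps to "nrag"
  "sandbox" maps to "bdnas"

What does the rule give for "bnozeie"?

In each case the input is transformed by: delete the last 2 characters, then reverse the string.
Working it through for "bnozeie": intermediate "bnoze", final "ezonb".

ezonb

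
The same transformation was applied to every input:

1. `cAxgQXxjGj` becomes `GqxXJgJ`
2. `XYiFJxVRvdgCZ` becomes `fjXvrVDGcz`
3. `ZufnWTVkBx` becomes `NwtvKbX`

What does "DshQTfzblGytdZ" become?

qtFZBLgYTDz

The rule is to flip the case of every letter, then delete the first 3 characters.
Starting from "DshQTfzblGytdZ": after the first operation, "dSHqtFZBLgYTDz"; after the second, "qtFZBLgYTDz".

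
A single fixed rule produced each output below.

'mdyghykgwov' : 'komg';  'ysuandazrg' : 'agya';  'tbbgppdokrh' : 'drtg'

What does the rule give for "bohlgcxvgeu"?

xebl

The pattern: keep one character in every 3, starting at position 1 (positions 1st, 4th, 7th, ...), then move the first 2 characters to the end (rotate left by 2).
On "bohlgcxvgeu": the first step gives "blxe", and the second then gives "xebl".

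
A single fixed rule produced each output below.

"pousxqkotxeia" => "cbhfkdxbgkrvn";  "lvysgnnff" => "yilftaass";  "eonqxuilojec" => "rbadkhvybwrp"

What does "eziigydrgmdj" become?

rmvvtlqetzqw

What's happening: shift every letter 13 places forward in the alphabet (wrapping around) — i.e. ROT13.
Doing the same to "eziigydrgmdj": "rmvvtlqetzqw".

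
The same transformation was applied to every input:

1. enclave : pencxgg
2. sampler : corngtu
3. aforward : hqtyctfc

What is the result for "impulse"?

orwnugk

What's happening: move the first character to the end, then shift every letter 2 places forward in the alphabet (wrapping around).
Working it through for "impulse": intermediate "mpulsei", final "orwnugk".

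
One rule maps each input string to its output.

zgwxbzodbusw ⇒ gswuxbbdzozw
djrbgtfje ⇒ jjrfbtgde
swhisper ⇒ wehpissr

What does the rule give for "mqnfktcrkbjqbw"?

qbnqfjkbtkcrmw

The transformation: take characters alternately from the front and the back (1st, last, 2nd, 2nd-last, ...), then move the first 2 characters to the end (rotate left by 2).
Working it through for "mqnfktcrkbjqbw": intermediate "mwqbnqfjkbtkcr", final "qbnqfjkbtkcrmw".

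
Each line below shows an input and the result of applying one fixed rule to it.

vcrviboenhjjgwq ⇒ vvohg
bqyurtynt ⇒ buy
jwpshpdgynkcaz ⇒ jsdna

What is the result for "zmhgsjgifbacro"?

zggbr

The pattern: keep one character in every 3, starting at position 1 (positions 1st, 4th, 7th, ...).
So "zmhgsjgifbacro" becomes "zggbr".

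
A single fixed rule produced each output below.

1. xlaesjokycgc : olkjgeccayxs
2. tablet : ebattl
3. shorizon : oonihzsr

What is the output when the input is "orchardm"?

mhdcarro

Each output is the input with this applied: sort the characters into reverse alphabetical order, then move the first 3 characters to the end (rotate left by 3).
Applying both steps to "orchardm": "rromhdca", then "mhdcarro".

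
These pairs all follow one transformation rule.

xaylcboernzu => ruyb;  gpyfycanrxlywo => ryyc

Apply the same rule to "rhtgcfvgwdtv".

The rule is to keep one character in every 3, starting at position 3 (positions 3rd, 6th, 9th, ...), then move the last 2 characters to the front (rotate right by 2).
For "rhtgcfvgwdtv", step one produces "tfwv"; step two turns that into "wvtf".

wvtf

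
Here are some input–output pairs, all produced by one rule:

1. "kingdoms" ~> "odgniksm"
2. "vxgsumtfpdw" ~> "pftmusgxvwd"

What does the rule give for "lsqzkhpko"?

phkzqslok

The pattern: reverse the string, then move the first 2 characters to the end (rotate left by 2).
"lsqzkhpko" → "okphkzqsl" → "phkzqslok".
(Check on "vxgsumtfpdw": → "wdpftmusgxv" → "pftmusgxvwd" ✓)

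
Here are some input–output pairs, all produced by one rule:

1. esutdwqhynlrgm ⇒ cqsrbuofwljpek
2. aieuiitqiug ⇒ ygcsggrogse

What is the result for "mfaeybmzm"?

kdycwzkxk

Rule — shift every letter 2 places backward in the alphabet (wrapping around).
On "mfaeybmzm" that produces "kdycwzkxk".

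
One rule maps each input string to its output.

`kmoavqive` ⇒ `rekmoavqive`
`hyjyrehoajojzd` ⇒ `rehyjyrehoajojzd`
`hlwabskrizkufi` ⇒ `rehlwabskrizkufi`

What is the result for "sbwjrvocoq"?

resbwjrvocoq

The transformation: prepend "re".
Doing the same to "sbwjrvocoq": "resbwjrvocoq".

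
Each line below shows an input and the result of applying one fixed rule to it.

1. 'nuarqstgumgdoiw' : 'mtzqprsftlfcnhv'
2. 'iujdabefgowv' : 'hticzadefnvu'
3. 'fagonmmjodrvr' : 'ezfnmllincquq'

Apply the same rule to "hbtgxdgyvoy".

gasfwcfxunx

Each output is the input with this applied: shift every letter 1 place backward in the alphabet (wrapping around).
Applying that to "hbtgxdgyvoy" gives "gasfwcfxunx".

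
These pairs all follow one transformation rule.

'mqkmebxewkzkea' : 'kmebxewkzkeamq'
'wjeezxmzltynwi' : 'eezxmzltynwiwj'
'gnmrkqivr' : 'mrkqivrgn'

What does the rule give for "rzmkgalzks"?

The transformation: move the first 2 characters to the end (rotate left by 2).
Doing the same to "rzmkgalzks": "mkgalzksrz".

mkgalzksrz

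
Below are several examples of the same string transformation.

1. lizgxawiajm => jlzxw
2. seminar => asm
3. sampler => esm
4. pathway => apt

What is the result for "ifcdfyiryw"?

Looking at the pairs, the operation is to move the last 3 characters to the front (rotate right by 3), then keep every other character starting from the second (positions 2nd, 4th, 6th, ...).
Applying both steps to "ifcdfyiryw": "rywifcdfyi", then "yicfi".

yicfi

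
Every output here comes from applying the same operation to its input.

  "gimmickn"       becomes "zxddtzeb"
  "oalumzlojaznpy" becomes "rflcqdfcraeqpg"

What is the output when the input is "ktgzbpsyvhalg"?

kbqxgspjymcrx

Looking at the pairs, the operation is to shift every letter 9 places backward in the alphabet (wrapping around), then swap each adjacent pair of characters (1↔2, 3↔4, ...).
Working it through for "ktgzbpsyvhalg": intermediate "bkxqsgjpmyrcx", final "kbqxgspjymcrx".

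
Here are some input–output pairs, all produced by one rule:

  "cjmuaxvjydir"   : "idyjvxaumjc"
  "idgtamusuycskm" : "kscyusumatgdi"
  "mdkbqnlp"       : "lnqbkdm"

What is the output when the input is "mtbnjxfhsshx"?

hsshfxjnbtm

In each case the input is transformed by: delete the last character, then reverse the string.
Starting from "mtbnjxfhsshx": after the first operation, "mtbnjxfhssh"; after the second, "hsshfxjnbtm".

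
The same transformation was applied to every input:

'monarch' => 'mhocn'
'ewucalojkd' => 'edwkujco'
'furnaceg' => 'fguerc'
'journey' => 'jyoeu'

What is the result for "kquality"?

The pattern: take characters alternately from the front and the back (1st, last, 2nd, 2nd-last, ...), then delete the last 2 characters.
On "kquality" that produces "kyqtui".

kyqtui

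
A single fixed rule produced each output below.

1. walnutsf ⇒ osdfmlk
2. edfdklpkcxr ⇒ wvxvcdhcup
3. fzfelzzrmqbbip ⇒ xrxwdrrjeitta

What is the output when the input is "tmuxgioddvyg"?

The pattern: delete the last character, then shift every letter 8 places backward in the alphabet (wrapping around).
For "tmuxgioddvyg", step one produces "tmuxgioddvy"; step two turns that into "lempyagvvnq".
(Check on "fzfelzzrmqbbip": → "fzfelzzrmqbbi" → "xrxwdrrjeitta" ✓)

lempyagvvnq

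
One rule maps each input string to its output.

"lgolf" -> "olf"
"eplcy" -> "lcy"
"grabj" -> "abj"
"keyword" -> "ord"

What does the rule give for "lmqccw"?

Each output is the input with this applied: keep only the last 3 characters.
Applying that to "lmqccw" gives "ccw".

ccw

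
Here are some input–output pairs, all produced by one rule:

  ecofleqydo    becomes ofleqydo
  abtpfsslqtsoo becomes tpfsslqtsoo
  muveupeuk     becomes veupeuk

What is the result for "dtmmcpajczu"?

What's happening: delete the first 2 characters.
Doing the same to "dtmmcpajczu": "mmcpajczu".

mmcpajczu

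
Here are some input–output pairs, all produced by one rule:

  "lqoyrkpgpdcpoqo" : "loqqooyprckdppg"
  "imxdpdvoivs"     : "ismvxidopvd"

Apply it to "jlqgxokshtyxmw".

jwlmqxgyxtohks

What's happening: take characters alternately from the front and the back (1st, last, 2nd, 2nd-last, ...).
So "jlqgxokshtyxmw" becomes "jwlmqxgyxtohks".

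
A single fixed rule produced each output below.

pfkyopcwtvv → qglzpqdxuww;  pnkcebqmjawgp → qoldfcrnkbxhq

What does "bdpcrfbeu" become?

ceqdsgcfv

The pattern: shift every letter 1 place forward in the alphabet (wrapping around).
Doing the same to "bdpcrfbeu": "ceqdsgcfv".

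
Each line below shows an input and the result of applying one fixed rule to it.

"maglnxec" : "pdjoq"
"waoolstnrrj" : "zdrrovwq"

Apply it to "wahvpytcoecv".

The rule is to delete the last 3 characters, then shift every letter 3 places forward in the alphabet (wrapping around).
On "wahvpytcoecv": the first step gives "wahvpytco", and the second then gives "zdkysbwfr".

zdkysbwfr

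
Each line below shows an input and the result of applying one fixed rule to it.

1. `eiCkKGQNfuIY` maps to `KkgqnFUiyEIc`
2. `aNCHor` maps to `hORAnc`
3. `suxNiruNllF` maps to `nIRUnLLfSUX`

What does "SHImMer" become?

MmERshi

The pattern: move the first 3 characters to the end (rotate left by 3), then flip the case of every letter.
So "SHImMer" becomes "MmERshi".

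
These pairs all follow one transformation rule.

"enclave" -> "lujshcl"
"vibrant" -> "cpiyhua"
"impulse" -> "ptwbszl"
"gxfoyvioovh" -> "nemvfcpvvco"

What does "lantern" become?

The rule is to shift every letter 7 places forward in the alphabet (wrapping around).
For "lantern" the result is "shualyu".

shualyu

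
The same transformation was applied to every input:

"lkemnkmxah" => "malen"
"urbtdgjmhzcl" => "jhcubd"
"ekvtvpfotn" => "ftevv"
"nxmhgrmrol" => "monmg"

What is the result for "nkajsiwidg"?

Looking at the pairs, the operation is to keep every other character starting from the first (positions 1st, 3rd, 5th, ...), then move the first 3 characters to the end (rotate left by 3).
For "nkajsiwidg" the result is "wdnas".
(Check on "nxmhgrmrol": → "nmgmo" → "monmg" ✓)

wdnas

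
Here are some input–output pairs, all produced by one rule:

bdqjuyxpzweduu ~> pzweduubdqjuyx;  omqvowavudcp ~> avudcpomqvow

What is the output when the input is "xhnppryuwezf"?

Looking at the pairs, the operation is to swap the front and back halves of the string.
So "xhnppryuwezf" becomes "yuwezfxhnppr".

yuwezfxhnppr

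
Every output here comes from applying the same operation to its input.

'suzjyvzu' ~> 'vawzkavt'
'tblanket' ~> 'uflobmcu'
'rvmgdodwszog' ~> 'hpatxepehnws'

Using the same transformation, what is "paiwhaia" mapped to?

Rule — shift every letter 1 place forward in the alphabet (wrapping around), then reverse the string.
Starting from "paiwhaia": after the first operation, "qbjxibjb"; after the second, "bjbixjbq".

bjbixjbq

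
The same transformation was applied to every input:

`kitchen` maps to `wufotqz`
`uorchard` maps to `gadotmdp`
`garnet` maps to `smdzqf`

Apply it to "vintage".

The pattern: shift every letter 12 places forward in the alphabet (wrapping around).
For "vintage" the result is "huzfmsq".

huzfmsq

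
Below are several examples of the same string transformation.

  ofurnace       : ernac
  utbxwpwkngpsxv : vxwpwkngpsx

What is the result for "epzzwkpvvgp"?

pzwkpvvg

The rule is to delete the first 3 characters, then move the last character to the front.
"epzzwkpvvgp" → "zwkpvvgp" → "pzwkpvvg".
(Check on "utbxwpwkngpsxv": → "xwpwkngpsxv" → "vxwpwkngpsx" ✓)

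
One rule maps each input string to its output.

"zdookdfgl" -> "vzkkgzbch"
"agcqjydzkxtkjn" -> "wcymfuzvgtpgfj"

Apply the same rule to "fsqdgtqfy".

bomzcpmbu

Each output is the input with this applied: shift every letter 4 places backward in the alphabet (wrapping around).
Doing the same to "fsqdgtqfy": "bomzcpmbu".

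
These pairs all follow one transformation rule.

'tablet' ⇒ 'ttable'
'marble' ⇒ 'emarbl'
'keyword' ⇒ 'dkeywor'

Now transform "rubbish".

hrubbis

Rule — move the last character to the front.
Applying that to "rubbish" gives "hrubbis".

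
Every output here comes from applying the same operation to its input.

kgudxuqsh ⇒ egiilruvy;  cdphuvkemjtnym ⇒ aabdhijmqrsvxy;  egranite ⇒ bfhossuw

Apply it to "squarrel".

Rule — shift every letter 12 places backward in the alphabet (wrapping around), then sort the characters into alphabetical order.
On "squarrel": the first step gives "geioffsz", and the second then gives "effgiosz".

effgiosz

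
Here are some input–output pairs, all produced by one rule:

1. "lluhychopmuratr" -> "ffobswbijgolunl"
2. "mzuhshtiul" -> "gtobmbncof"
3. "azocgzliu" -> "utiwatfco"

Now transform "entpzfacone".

yhnjtzuwihy

Rule — shift every letter 6 places backward in the alphabet (wrapping around).
Doing the same to "entpzfacone": "yhnjtzuwihy".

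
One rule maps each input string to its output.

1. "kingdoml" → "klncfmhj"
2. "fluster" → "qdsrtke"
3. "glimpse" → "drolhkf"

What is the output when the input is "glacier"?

qdhbzkf

The rule is to reverse the string, then shift every letter 1 place backward in the alphabet (wrapping around).
Applying that to "glacier" gives "qdhbzkf".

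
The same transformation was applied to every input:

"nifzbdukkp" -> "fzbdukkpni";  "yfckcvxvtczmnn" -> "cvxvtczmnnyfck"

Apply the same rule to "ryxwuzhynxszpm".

uzhynxszpmryxw

The pattern: swap the front and back halves of the string, then move the last 3 characters to the front (rotate right by 3).
Applying that to "ryxwuzhynxszpm" gives "uzhynxszpmryxw".
(Check on "nifzbdukkp": → "dukkpnifzb" → "fzbdukkpni" ✓)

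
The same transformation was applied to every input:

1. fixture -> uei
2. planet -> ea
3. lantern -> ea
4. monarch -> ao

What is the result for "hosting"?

The rule is to move the first 3 characters to the end (rotate left by 3), then keep only the vowels.
For "hosting", step one produces "tinghos"; step two turns that into "io".

io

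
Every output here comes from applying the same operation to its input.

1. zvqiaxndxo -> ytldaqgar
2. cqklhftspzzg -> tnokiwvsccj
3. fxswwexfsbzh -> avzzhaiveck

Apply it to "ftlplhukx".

The pattern: delete the first character, then shift every letter 3 places forward in the alphabet (wrapping around).
"ftlplhukx" → "tlplhukx" → "wosokxna".

wosokxna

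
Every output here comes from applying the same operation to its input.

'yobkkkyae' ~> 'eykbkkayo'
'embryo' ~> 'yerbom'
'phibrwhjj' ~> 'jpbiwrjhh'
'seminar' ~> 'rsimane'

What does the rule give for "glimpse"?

egmispl

In each case the input is transformed by: swap each adjacent pair of characters (1↔2, 3↔4, ...), then swap the first and last characters.
On "glimpse": the first step gives "lgmispe", and the second then gives "egmispl".
(Check on "yobkkkyae": → "oykbkkaye" → "eykbkkayo" ✓)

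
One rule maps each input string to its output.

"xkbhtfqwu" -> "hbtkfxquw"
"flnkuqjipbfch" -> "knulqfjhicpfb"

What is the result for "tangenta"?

The pattern: move the first 3 characters to the end (rotate left by 3), then take characters alternately from the front and the back (1st, last, 2nd, 2nd-last, ...).
Working it through for "tangenta": intermediate "gentatan", final "gneantta".

gneantta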